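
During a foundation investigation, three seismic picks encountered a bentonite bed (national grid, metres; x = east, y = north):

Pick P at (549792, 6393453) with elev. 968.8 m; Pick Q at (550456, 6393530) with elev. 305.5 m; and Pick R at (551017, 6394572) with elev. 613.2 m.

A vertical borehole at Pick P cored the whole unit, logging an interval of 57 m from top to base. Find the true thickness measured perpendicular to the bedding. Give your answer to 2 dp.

32.89 m

Two edge vectors: Pick P→Pick Q = (664, 77, -663.3), Pick P→Pick R = (1225, 1119, -355.6).
Normal n = (Pick P→Pick Q) × (Pick P→Pick R) = (714851.5, -576424.1, 648691).
So ∂z/∂x = −n_x/n_z = −1.10199 and ∂z/∂y = −n_y/n_z = 0.88860.
|∇z| = √(a²+b²) = 1.41562, so dip δ = arctan(1.41562) = 54.76°.
True thickness = vertical thickness × cos δ = 57 × cos 54.76° = 32.89 m.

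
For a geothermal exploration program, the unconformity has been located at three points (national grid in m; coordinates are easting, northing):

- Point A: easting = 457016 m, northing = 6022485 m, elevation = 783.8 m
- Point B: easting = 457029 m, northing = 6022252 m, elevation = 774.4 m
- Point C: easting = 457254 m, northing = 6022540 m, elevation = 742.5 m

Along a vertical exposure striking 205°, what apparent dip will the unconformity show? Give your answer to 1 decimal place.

2.8°

Two edge vectors: Point A→Point B = (13, -233, -9.4), Point A→Point C = (238, 55, -41.3).
Normal n = (Point A→Point B) × (Point A→Point C) = (10139.9, -1700.3, 56169).
So ∂z/∂easting = −n_x/n_z = −0.18052 and ∂z/∂northing = −n_y/n_z = 0.03027.
Unit vector along 205° is (sin 205°, cos 205°) = (-0.4226, -0.9063).
Slope in that direction = a·(-0.4226) + b·(-0.9063) = 0.04886.
Apparent dip = arctan|0.04886| = 2.8° (true dip is 10.4°, so apparent ≤ true as expected).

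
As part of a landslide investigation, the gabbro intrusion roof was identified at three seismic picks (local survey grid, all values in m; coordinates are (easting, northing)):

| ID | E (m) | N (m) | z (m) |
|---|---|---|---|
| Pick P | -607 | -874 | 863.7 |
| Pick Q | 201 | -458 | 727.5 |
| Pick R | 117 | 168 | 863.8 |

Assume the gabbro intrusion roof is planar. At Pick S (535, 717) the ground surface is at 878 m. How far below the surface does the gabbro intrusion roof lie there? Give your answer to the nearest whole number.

24 m

Two edge vectors: Pick P→Pick Q = (808, 416, -136.2), Pick P→Pick R = (724, 1042, 0.1).
Normal n = (Pick P→Pick Q) × (Pick P→Pick R) = (141962, -98689.6, 540752).
So ∂z/∂E = −n_x/n_z = −0.26253 and ∂z/∂N = −n_y/n_z = 0.18250.
Intercept c from Pick P: 863.7 − 159.35 + 159.51 = 863.85.
At (535, 717): z_contact = −140.5 + 130.9 + 863.85 = 854.3 m.
Depth below ground = 878 − 854.3 = 24 m.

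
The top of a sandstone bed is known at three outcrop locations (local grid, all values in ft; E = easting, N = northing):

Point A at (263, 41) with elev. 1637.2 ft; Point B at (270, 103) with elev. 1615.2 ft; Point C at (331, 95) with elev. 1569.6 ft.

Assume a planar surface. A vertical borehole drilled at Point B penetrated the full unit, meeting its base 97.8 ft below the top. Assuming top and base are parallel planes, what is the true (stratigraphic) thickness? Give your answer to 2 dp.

75.38 ft

Let the plane be z = a·E + b·N + c.
Point B−Point A: 7a + 62b = −22;  Point C−Point A: 68a + 54b = −67.6.
Solving gives a = −0.78249, b = −0.26649.
|∇z| = √(a²+b²) = 0.82663, so dip δ = arctan(0.82663) = 39.58°.
True thickness = vertical thickness × cos δ = 97.8 × cos 39.58° = 75.38 ft.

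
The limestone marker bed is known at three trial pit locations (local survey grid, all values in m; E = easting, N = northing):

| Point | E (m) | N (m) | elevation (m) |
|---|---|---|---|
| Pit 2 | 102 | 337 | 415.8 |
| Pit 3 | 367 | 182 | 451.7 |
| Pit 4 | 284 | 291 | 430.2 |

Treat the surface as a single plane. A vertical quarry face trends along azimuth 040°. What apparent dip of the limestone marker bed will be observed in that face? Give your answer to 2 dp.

Two edge vectors: Pit 2→Pit 3 = (265, -155, 35.9), Pit 2→Pit 4 = (182, -46, 14.4).
Normal n = (Pit 2→Pit 3) × (Pit 2→Pit 4) = (-580.6, 2717.8, 16020).
So ∂z/∂E = −n_x/n_z = 0.03624 and ∂z/∂N = −n_y/n_z = −0.16965.
Unit vector along 040° is (sin 40°, cos 40°) = (0.6428, 0.7660).
Slope in that direction = a·(0.6428) + b·(0.7660) = −0.10666.
Apparent dip = arctan|0.10666| = 6.09° (true dip is 9.8°, so apparent ≤ true as expected).

6.09°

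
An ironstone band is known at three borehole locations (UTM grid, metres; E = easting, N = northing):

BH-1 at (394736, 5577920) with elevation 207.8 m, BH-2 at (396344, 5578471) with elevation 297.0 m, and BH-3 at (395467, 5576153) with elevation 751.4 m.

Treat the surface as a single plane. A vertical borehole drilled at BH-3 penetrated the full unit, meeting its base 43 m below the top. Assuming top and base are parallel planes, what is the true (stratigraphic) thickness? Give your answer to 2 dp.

Let the plane be z = a·E + b·N + c.
BH-2−BH-1: 1608a + 551b = 89.2;  BH-3−BH-1: 731a − 1767b = 543.6.
Solving gives a = 0.14091, b = −0.24934.
|∇z| = √(a²+b²) = 0.28641, so dip δ = arctan(0.28641) = 15.98°.
True thickness = vertical thickness × cos δ = 43 × cos 15.98° = 41.34 m.

41.34 m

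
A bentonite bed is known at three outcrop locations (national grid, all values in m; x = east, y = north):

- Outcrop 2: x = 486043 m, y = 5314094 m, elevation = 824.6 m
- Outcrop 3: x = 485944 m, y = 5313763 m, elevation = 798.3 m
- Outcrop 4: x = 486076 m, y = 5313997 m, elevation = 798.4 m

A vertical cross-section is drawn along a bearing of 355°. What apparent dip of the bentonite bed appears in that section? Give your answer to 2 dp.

Two edge vectors: Outcrop 2→Outcrop 3 = (-99, -331, -26.3), Outcrop 2→Outcrop 4 = (33, -97, -26.2).
Normal n = (Outcrop 2→Outcrop 3) × (Outcrop 2→Outcrop 4) = (6121.1, -3461.7, 20526).
So ∂z/∂x = −n_x/n_z = −0.29821 and ∂z/∂y = −n_y/n_z = 0.16865.
Unit vector along 355° is (sin 355°, cos 355°) = (-0.0872, 0.9962).
Slope in that direction = a·(-0.0872) + b·(0.9962) = 0.19400.
Apparent dip = arctan|0.19400| = 10.98° (true dip is 18.9°, so apparent ≤ true as expected).

10.98°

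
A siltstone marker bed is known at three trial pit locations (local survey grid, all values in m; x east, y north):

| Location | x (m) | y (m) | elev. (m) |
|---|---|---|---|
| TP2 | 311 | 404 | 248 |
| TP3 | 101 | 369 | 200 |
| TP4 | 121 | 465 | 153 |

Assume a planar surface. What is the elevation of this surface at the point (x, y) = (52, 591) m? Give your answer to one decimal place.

Let the plane be z = a·x + b·y + c.
TP3−TP2: −210a − 35b = −48;  TP4−TP2: −190a + 61b = −95.
Solving gives a = 0.32133, b = −0.55653.
Then c = 248 − a·311 − b·404 = 372.90.
At (52, 591): z = 16.7 − 328.9 + 372.90 = 60.7 m.

60.7 m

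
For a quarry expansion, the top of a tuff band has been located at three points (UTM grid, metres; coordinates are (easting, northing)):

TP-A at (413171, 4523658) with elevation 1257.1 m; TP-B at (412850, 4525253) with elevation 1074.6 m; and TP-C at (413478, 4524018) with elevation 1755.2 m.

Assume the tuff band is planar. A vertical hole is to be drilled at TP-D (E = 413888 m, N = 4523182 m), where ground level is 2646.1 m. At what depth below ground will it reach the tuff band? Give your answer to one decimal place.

451.7 m

Let the plane be z = a·E + b·N + c.
TP-B−TP-A: −321a + 1595b = −182.5;  TP-C−TP-A: 307a + 360b = 498.1.
Solving gives a = 1.421239209, b = 0.171609897.
Then c = 1257.1 − a·413171 − b·4523658 = −1362262.21.
At (413888, 4523182): z_contact = 588233.85 + 776222.80 − 1362262.21 = 2194.44 m.
Depth below ground = 2646.1 − 2194.44 = 451.7 m.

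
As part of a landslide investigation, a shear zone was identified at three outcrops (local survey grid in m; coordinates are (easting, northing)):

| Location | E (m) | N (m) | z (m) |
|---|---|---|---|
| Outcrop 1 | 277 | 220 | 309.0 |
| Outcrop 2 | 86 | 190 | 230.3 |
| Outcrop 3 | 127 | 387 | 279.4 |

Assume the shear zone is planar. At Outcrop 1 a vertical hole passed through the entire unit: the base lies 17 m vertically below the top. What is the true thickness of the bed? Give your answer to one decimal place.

15.7 m

Two edge vectors: Outcrop 1→Outcrop 2 = (-191, -30, -78.7), Outcrop 1→Outcrop 3 = (-150, 167, -29.6).
Normal n = (Outcrop 1→Outcrop 2) × (Outcrop 1→Outcrop 3) = (14030.9, 6151.4, -36397).
So ∂z/∂E = −n_x/n_z = 0.38550 and ∂z/∂N = −n_y/n_z = 0.16901.
|∇z| = √(a²+b²) = 0.42092, so dip δ = arctan(0.42092) = 22.83°.
True thickness = vertical thickness × cos δ = 17 × cos 22.83° = 15.7 m.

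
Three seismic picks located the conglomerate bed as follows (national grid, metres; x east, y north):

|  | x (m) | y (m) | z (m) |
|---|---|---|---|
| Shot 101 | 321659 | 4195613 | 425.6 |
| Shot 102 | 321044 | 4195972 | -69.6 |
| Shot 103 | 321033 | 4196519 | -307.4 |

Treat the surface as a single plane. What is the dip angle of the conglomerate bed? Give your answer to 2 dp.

Two edge vectors: Shot 101→Shot 102 = (-615, 359, -495.2), Shot 101→Shot 103 = (-626, 906, -733).
Normal n = (Shot 101→Shot 102) × (Shot 101→Shot 103) = (185504.2, -140799.8, -332456).
So ∂z/∂x = −n_x/n_z = 0.55798 and ∂z/∂y = −n_y/n_z = −0.42351.
Gradient magnitude |∇z| = √(a² + b²) = √(0.31134 + 0.17936) = 0.70050.
True dip = arctan(0.70050) = 35.01°, dipping toward NW (azimuth ≈ 307°).

35.01°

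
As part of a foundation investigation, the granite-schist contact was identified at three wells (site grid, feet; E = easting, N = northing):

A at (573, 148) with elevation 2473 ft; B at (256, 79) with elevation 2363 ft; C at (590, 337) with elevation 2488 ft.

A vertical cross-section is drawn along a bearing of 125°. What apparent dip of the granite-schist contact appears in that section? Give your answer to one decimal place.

Two edge vectors: A→B = (-317, -69, -110), A→C = (17, 189, 15).
Normal n = (A→B) × (A→C) = (19755, 2885, -58740).
So ∂z/∂E = −n_x/n_z = 0.33631 and ∂z/∂N = −n_y/n_z = 0.04911.
Unit vector along 125° is (sin 125°, cos 125°) = (0.8192, -0.5736).
Slope in that direction = a·(0.8192) + b·(-0.5736) = 0.24732.
Apparent dip = arctan|0.24732| = 13.9° (true dip is 18.8°, so apparent ≤ true as expected).

13.9°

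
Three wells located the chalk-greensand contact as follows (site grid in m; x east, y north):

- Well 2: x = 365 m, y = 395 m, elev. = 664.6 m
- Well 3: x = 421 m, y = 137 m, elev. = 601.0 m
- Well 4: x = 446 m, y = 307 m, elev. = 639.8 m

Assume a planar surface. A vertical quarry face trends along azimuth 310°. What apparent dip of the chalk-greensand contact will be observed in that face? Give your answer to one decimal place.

Two edge vectors: Well 2→Well 3 = (56, -258, -63.6), Well 2→Well 4 = (81, -88, -24.8).
Normal n = (Well 2→Well 3) × (Well 2→Well 4) = (801.6, -3762.8, 15970).
So ∂z/∂x = −n_x/n_z = −0.05019 and ∂z/∂y = −n_y/n_z = 0.23562.
Unit vector along 310° is (sin 310°, cos 310°) = (-0.7660, 0.6428).
Slope in that direction = a·(-0.7660) + b·(0.6428) = 0.18990.
Apparent dip = arctan|0.18990| = 10.8° (true dip is 13.5°, so apparent ≤ true as expected).

10.8°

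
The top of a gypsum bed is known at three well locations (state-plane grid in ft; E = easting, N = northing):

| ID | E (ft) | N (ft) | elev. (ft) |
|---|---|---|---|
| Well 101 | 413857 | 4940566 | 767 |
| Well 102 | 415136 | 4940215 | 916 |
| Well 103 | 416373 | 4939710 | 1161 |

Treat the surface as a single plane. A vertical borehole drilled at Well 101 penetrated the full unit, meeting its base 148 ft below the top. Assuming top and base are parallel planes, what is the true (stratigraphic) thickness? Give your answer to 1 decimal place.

126.3 ft

Let the plane be z = a·E + b·N + c.
Well 102−Well 101: 1279a − 351b = 149;  Well 103−Well 101: 2516a − 856b = 394.
Solving gives a = −0.05078, b = −0.60953.
|∇z| = √(a²+b²) = 0.61164, so dip δ = arctan(0.61164) = 31.45°.
True thickness = vertical thickness × cos δ = 148 × cos 31.45° = 126.3 ft.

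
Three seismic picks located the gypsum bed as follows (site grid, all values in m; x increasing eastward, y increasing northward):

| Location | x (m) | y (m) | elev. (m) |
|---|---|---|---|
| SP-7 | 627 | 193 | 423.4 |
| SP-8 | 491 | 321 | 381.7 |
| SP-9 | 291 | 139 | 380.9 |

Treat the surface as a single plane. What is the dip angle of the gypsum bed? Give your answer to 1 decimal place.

12.6°

Let the plane be z = a·x + b·y + c.
SP-8−SP-7: −136a + 128b = −41.7;  SP-9−SP-7: −336a − 54b = −42.5.
Solving gives a = 0.15276, b = −0.16347.
Gradient magnitude |∇z| = √(a² + b²) = √(0.02334 + 0.02672) = 0.22374.
True dip = arctan(0.22374) = 12.6°, dipping toward NW (azimuth ≈ 317°).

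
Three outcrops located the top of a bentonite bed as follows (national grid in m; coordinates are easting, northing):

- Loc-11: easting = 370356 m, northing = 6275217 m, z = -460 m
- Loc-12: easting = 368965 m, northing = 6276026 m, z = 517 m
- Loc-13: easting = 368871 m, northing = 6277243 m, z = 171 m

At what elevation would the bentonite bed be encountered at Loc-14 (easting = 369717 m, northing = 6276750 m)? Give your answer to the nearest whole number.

Let the plane be z = a·easting + b·northing + c.
Loc-12−Loc-11: −1391a + 809b = 977;  Loc-13−Loc-11: −1485a + 2026b = 631.
Solving gives a = −0.90853667, b = −0.35448024.
Then c = -460 − a·370356 − b·6275217 = 2560462.41.
At (369717, 6276750): z = −335901.5 − 2224983.8 + 2560462.41 = -422.9 m.

-423 m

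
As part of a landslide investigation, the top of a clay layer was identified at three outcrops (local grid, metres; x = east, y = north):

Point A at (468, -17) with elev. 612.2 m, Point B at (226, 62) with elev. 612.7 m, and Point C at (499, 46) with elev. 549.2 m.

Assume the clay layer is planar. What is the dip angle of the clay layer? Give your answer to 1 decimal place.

42.2°

Two edge vectors: Point A→Point B = (-242, 79, 0.5), Point A→Point C = (31, 63, -63).
Normal n = (Point A→Point B) × (Point A→Point C) = (-5008.5, -15230.5, -17695).
So ∂z/∂x = −n_x/n_z = −0.28305 and ∂z/∂y = −n_y/n_z = −0.86072.
Gradient magnitude |∇z| = √(a² + b²) = √(0.08012 + 0.74084) = 0.90607.
True dip = arctan(0.90607) = 42.2°, dipping toward NNE (azimuth ≈ 018°).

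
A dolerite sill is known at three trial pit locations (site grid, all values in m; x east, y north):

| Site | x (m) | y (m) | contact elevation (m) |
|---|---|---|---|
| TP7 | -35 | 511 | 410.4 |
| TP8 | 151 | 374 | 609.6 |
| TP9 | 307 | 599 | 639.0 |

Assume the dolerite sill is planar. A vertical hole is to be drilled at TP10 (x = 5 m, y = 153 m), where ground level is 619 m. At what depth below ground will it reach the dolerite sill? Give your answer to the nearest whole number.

33 m

Two edge vectors: TP7→TP8 = (186, -137, 199.2), TP7→TP9 = (342, 88, 228.6).
Normal n = (TP7→TP8) × (TP7→TP9) = (-48847.8, 25606.8, 63222).
So ∂z/∂x = −n_x/n_z = 0.77264 and ∂z/∂y = −n_y/n_z = −0.40503.
Intercept c from TP7: 410.4 + 27.04 + 206.97 = 644.41.
At (5, 153): z_contact = 3.9 − 62.0 + 644.41 = 586.3 m.
Depth below ground = 619 − 586.3 = 33 m.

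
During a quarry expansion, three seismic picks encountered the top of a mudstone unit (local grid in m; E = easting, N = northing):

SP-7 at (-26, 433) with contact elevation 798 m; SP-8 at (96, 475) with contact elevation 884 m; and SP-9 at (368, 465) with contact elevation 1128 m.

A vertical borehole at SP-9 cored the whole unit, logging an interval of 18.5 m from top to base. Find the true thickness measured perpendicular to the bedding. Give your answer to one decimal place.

Two edge vectors: SP-7→SP-8 = (122, 42, 86), SP-7→SP-9 = (394, 32, 330).
Normal n = (SP-7→SP-8) × (SP-7→SP-9) = (11108, -6376, -12644).
So ∂z/∂E = −n_x/n_z = 0.87852 and ∂z/∂N = −n_y/n_z = −0.50427.
|∇z| = √(a²+b²) = 1.01296, so dip δ = arctan(1.01296) = 45.37°.
True thickness = vertical thickness × cos δ = 18.5 × cos 45.37° = 13.0 m.

13.0 m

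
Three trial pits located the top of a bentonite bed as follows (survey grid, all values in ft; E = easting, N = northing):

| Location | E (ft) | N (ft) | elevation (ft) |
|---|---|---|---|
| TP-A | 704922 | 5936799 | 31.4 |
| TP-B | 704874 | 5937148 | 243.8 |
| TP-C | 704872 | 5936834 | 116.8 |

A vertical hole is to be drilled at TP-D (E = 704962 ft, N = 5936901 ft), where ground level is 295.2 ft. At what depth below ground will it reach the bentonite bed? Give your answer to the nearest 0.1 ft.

Let the plane be z = a·E + b·N + c.
TP-B−TP-A: −48a + 349b = 212.4;  TP-C−TP-A: −50a + 35b = 85.4.
Solving gives a = −1.418554217, b = 0.413493976.
Then c = 31.4 − a·704922 − b·5936799 = −1454829.15.
At (704962, 5936901): z_contact = −1000026.82 + 2454872.80 − 1454829.15 = 16.83 ft.
Depth below ground = 295.2 − 16.83 = 278.4 ft.

278.4 ft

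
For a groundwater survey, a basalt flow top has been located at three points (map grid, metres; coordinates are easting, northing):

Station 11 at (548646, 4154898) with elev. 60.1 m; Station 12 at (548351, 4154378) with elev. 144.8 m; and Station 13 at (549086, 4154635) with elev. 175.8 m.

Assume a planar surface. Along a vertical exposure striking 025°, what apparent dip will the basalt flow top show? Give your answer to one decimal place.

Two edge vectors: Station 11→Station 12 = (-295, -520, 84.7), Station 11→Station 13 = (440, -263, 115.7).
Normal n = (Station 11→Station 12) × (Station 11→Station 13) = (-37887.9, 71399.5, 306385).
So ∂z/∂easting = −n_x/n_z = 0.12366 and ∂z/∂northing = −n_y/n_z = −0.23304.
Unit vector along 025° is (sin 25°, cos 25°) = (0.4226, 0.9063).
Slope in that direction = a·(0.4226) + b·(0.9063) = −0.15894.
Apparent dip = arctan|0.15894| = 9.0° (true dip is 14.8°, so apparent ≤ true as expected).

9.0°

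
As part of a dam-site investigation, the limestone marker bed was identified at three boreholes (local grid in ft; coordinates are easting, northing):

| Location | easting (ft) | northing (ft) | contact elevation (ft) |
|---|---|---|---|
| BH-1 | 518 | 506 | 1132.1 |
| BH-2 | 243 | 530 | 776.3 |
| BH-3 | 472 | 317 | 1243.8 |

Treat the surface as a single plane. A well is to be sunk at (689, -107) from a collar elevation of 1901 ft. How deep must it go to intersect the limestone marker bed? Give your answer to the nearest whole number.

17 ft

Two edge vectors: BH-1→BH-2 = (-275, 24, -355.8), BH-1→BH-3 = (-46, -189, 111.7).
Normal n = (BH-1→BH-2) × (BH-1→BH-3) = (-64565.4, 47084.3, 53079).
So ∂z/∂easting = −n_x/n_z = 1.21640 and ∂z/∂northing = −n_y/n_z = −0.88706.
Intercept c from BH-1: 1132.1 − 630.10 + 448.85 = 950.86.
At (689, -107): z_contact = 838.1 + 94.9 + 950.86 = 1883.9 ft.
Depth below ground = 1901 − 1883.9 = 17 ft.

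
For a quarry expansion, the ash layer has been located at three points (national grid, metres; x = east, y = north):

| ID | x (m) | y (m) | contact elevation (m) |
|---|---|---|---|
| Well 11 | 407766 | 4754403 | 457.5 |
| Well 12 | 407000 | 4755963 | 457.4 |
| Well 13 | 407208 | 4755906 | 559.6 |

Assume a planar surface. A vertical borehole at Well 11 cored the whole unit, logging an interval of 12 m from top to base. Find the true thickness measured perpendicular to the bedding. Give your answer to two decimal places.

10.14 m

Two edge vectors: Well 11→Well 12 = (-766, 1560, -0.1), Well 11→Well 13 = (-558, 1503, 102.1).
Normal n = (Well 11→Well 12) × (Well 11→Well 13) = (159426.3, 78264.4, -280818).
So ∂z/∂x = −n_x/n_z = 0.56772 and ∂z/∂y = −n_y/n_z = 0.27870.
|∇z| = √(a²+b²) = 0.63244, so dip δ = arctan(0.63244) = 32.31°.
True thickness = vertical thickness × cos δ = 12 × cos 32.31° = 10.14 m.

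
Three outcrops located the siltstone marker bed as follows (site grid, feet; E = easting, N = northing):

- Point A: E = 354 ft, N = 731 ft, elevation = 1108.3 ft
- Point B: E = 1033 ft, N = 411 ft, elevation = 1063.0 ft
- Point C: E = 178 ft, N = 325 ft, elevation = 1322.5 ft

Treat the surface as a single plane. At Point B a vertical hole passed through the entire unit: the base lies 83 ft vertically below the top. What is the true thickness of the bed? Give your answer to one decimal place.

Let the plane be z = a·E + b·N + c.
Point B−Point A: 679a − 320b = −45.3;  Point C−Point A: −176a − 406b = 214.2.
Solving gives a = −0.26186, b = −0.41407.
|∇z| = √(a²+b²) = 0.48992, so dip δ = arctan(0.48992) = 26.10°.
True thickness = vertical thickness × cos δ = 83 × cos 26.10° = 74.5 ft.

74.5 ft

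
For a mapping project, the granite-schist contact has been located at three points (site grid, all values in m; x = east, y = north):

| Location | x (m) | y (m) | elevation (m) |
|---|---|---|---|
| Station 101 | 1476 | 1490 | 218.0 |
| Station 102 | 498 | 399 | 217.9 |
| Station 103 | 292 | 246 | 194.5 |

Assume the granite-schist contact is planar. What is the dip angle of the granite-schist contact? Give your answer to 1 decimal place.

Let the plane be z = a·x + b·y + c.
Station 102−Station 101: −978a − 1091b = −0.1;  Station 103−Station 101: −1184a − 1244b = −23.5.
Solving gives a = 0.33968, b = −0.30441.
Gradient magnitude |∇z| = √(a² + b²) = √(0.11538 + 0.09266) = 0.45612.
True dip = arctan(0.45612) = 24.5°, dipping toward NW (azimuth ≈ 312°).

24.5°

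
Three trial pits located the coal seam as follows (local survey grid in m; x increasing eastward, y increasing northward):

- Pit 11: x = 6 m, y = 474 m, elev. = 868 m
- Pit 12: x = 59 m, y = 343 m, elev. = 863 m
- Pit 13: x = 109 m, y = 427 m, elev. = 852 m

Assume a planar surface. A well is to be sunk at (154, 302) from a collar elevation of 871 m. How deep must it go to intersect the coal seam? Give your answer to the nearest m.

Two edge vectors: Pit 11→Pit 12 = (53, -131, -5), Pit 11→Pit 13 = (103, -47, -16).
Normal n = (Pit 11→Pit 12) × (Pit 11→Pit 13) = (1861, 333, 11002).
So ∂z/∂x = −n_x/n_z = −0.16915 and ∂z/∂y = −n_y/n_z = −0.03027.
Intercept c from Pit 11: 868 + 1.01 + 14.35 = 883.36.
At (154, 302): z_contact = −26.0 − 9.1 + 883.36 = 848.2 m.
Depth below ground = 871 − 848.2 = 23 m.

23 m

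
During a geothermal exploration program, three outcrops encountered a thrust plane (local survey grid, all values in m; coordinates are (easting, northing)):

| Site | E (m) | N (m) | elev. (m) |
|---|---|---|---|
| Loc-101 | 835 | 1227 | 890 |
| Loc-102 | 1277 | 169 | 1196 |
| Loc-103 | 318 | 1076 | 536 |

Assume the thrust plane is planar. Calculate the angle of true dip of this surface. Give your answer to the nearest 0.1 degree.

Two edge vectors: Loc-101→Loc-102 = (442, -1058, 306), Loc-101→Loc-103 = (-517, -151, -354).
Normal n = (Loc-101→Loc-102) × (Loc-101→Loc-103) = (420738, -1734, -613728).
So ∂z/∂E = −n_x/n_z = 0.68554 and ∂z/∂N = −n_y/n_z = −0.00283.
Gradient magnitude |∇z| = √(a² + b²) = √(0.46997 + 0.00001) = 0.68555.
True dip = arctan(0.68555) = 34.4°, dipping toward W (azimuth ≈ 270°).

34.4°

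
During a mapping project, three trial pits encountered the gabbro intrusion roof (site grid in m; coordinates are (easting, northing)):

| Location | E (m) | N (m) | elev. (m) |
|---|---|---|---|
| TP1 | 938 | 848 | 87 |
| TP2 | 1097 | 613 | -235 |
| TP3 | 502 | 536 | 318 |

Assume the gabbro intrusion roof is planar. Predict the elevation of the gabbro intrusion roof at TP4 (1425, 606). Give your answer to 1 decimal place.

Let the plane be z = a·E + b·N + c.
TP2−TP1: 159a − 235b = −322;  TP3−TP1: −436a − 312b = 231.
Solving gives a = −1.017630, b = 0.681688.
Then c = 87 − a·938 − b·848 = 463.47.
At (1425, 606): z = −1450.1 + 413.1 + 463.47 = -573.6 m.

-573.6 m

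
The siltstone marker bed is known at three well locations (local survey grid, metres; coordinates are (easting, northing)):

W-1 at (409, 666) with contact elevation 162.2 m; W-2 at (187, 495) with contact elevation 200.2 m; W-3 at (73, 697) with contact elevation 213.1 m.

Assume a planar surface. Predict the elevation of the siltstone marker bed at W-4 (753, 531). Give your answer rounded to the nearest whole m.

112 m

Two edge vectors: W-1→W-2 = (-222, -171, 38), W-1→W-3 = (-336, 31, 50.9).
Normal n = (W-1→W-2) × (W-1→W-3) = (-9881.9, -1468.2, -64338).
So ∂z/∂E = −n_x/n_z = −0.15359 and ∂z/∂N = −n_y/n_z = −0.02282.
Intercept c from W-1: 162.2 + 62.82 + 15.20 = 240.22.
At (753, 531): z = −115.7 − 12.1 + 240.22 = 112.4 m.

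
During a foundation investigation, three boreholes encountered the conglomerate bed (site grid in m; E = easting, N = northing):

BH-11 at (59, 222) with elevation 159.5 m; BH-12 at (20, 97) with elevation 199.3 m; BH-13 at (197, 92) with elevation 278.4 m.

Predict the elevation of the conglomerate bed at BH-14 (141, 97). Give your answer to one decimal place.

251.8 m

Two edge vectors: BH-11→BH-12 = (-39, -125, 39.8), BH-11→BH-13 = (138, -130, 118.9).
Normal n = (BH-11→BH-12) × (BH-11→BH-13) = (-9688.5, 10129.5, 22320).
So ∂z/∂E = −n_x/n_z = 0.43407 and ∂z/∂N = −n_y/n_z = −0.45383.
Intercept c from BH-11: 159.5 − 25.61 + 100.75 = 234.64.
At (141, 97): z = 61.2 − 44.0 + 234.64 = 251.8 m.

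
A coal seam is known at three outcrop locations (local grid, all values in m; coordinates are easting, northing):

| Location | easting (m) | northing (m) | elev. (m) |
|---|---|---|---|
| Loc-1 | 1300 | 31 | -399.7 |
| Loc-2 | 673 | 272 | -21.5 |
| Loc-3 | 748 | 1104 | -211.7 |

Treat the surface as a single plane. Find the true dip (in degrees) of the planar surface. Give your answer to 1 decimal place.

34.6°

Two edge vectors: Loc-1→Loc-2 = (-627, 241, 378.2), Loc-1→Loc-3 = (-552, 1073, 188).
Normal n = (Loc-1→Loc-2) × (Loc-1→Loc-3) = (-360500.6, -90890.4, -539739).
So ∂z/∂easting = −n_x/n_z = −0.66792 and ∂z/∂northing = −n_y/n_z = −0.16840.
Gradient magnitude |∇z| = √(a² + b²) = √(0.44611 + 0.02836) = 0.68882.
True dip = arctan(0.68882) = 34.6°, dipping toward ENE (azimuth ≈ 076°).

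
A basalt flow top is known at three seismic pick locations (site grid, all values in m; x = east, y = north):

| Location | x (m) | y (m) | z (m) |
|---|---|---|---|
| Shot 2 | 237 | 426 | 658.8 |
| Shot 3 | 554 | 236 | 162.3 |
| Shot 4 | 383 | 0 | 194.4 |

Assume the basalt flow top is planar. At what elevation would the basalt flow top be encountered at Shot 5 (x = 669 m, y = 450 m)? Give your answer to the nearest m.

Let the plane be z = a·x + b·y + c.
Shot 3−Shot 2: 317a − 190b = −496.5;  Shot 4−Shot 2: 146a − 426b = −464.4.
Solving gives a = −1.14884, b = 0.69641.
Then c = 658.8 − a·237 − b·426 = 634.41.
At (669, 450): z = −768.6 + 313.4 + 634.41 = 179.2 m.

179 m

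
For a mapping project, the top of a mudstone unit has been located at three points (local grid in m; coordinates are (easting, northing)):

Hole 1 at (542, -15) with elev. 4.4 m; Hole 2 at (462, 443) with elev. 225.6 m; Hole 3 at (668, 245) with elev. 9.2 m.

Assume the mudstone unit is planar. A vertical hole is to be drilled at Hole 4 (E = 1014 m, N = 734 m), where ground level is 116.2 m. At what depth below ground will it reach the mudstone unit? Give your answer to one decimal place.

174.8 m

Two edge vectors: Hole 1→Hole 2 = (-80, 458, 221.2), Hole 1→Hole 3 = (126, 260, 4.8).
Normal n = (Hole 1→Hole 2) × (Hole 1→Hole 3) = (-55313.6, 28255.2, -78508).
So ∂z/∂E = −n_x/n_z = −0.704560 and ∂z/∂N = −n_y/n_z = 0.359902.
Intercept c from Hole 1: 4.4 + 381.87 + 5.40 = 391.67.
At (1014, 734): z_contact = −714.42 + 264.17 + 391.67 = -58.59 m.
Depth below ground = 116.2 − (-58.59) = 174.8 m.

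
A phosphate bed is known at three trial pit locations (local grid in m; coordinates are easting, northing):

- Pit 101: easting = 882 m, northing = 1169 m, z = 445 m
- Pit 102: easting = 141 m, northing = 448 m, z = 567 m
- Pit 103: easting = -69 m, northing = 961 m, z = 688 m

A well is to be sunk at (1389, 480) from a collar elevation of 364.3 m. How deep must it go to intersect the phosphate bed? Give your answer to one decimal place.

145.2 m

Two edge vectors: Pit 101→Pit 102 = (-741, -721, 122), Pit 101→Pit 103 = (-951, -208, 243).
Normal n = (Pit 101→Pit 102) × (Pit 101→Pit 103) = (-149827, 64041, -531543).
So ∂z/∂easting = −n_x/n_z = −0.281872 and ∂z/∂northing = −n_y/n_z = 0.120481.
Intercept c from Pit 101: 445 + 248.61 − 140.84 = 552.77.
At (1389, 480): z_contact = −391.52 + 57.83 + 552.77 = 219.08 m.
Depth below ground = 364.3 − 219.08 = 145.2 m.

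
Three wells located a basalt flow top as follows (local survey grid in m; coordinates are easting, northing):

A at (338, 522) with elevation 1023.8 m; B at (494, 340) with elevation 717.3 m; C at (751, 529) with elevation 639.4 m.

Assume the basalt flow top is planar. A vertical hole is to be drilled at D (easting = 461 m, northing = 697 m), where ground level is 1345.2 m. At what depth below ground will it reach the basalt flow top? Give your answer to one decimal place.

Two edge vectors: A→B = (156, -182, -306.5), A→C = (413, 7, -384.4).
Normal n = (A→B) × (A→C) = (72106.3, -66618.1, 76258).
So ∂z/∂easting = −n_x/n_z = −0.94556 and ∂z/∂northing = −n_y/n_z = 0.87359.
Intercept c from A: 1023.8 + 319.60 − 456.01 = 887.39.
At (461, 697): z_contact = −435.90 + 608.89 + 887.39 = 1060.37 m.
Depth below ground = 1345.2 − 1060.37 = 284.8 m.

284.8 m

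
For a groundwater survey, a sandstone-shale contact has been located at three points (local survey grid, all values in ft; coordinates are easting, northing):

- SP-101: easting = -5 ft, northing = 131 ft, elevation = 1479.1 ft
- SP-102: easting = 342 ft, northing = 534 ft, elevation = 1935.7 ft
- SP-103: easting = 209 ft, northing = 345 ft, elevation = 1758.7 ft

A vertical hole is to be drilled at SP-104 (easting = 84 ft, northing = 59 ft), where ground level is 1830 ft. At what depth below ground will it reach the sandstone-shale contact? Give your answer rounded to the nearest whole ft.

Two edge vectors: SP-101→SP-102 = (347, 403, 456.6), SP-101→SP-103 = (214, 214, 279.6).
Normal n = (SP-101→SP-102) × (SP-101→SP-103) = (14966.4, 691.2, -11984).
So ∂z/∂easting = −n_x/n_z = 1.24887 and ∂z/∂northing = −n_y/n_z = 0.05768.
Intercept c from SP-101: 1479.1 + 6.24 − 7.56 = 1477.79.
At (84, 59): z_contact = 104.9 + 3.4 + 1477.79 = 1586.1 ft.
Depth below ground = 1830 − 1586.1 = 244 ft.

244 ft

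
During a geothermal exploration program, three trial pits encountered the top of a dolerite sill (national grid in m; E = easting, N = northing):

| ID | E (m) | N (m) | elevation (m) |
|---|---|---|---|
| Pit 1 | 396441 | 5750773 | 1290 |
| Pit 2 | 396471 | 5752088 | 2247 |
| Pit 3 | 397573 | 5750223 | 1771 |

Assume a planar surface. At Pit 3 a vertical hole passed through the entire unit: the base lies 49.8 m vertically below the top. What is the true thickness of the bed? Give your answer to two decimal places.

34.39 m

Let the plane be z = a·E + b·N + c.
Pit 2−Pit 1: 30a + 1315b = 957;  Pit 3−Pit 1: 1132a − 550b = 481.
Solving gives a = 0.76997, b = 0.71019.
|∇z| = √(a²+b²) = 1.04748, so dip δ = arctan(1.04748) = 46.33°.
True thickness = vertical thickness × cos δ = 49.8 × cos 46.33° = 34.39 m.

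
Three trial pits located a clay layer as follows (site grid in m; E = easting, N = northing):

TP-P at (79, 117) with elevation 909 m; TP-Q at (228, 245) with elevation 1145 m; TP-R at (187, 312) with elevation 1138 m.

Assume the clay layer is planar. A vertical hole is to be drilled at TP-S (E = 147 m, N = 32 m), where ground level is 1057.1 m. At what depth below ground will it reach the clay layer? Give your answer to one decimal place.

121.7 m

Two edge vectors: TP-P→TP-Q = (149, 128, 236), TP-P→TP-R = (108, 195, 229).
Normal n = (TP-P→TP-Q) × (TP-P→TP-R) = (-16708, -8633, 15231).
So ∂z/∂E = −n_x/n_z = 1.09697 and ∂z/∂N = −n_y/n_z = 0.56680.
Intercept c from TP-P: 909 − 86.66 − 66.32 = 756.02.
At (147, 32): z_contact = 161.26 + 18.14 + 756.02 = 935.42 m.
Depth below ground = 1057.1 − 935.42 = 121.7 m.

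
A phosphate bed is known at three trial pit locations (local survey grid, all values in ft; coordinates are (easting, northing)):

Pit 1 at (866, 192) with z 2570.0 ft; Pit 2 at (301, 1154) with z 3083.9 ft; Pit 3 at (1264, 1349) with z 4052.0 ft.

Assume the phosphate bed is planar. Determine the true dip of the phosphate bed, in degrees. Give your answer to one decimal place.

Two edge vectors: Pit 1→Pit 2 = (-565, 962, 513.9), Pit 1→Pit 3 = (398, 1157, 1482).
Normal n = (Pit 1→Pit 2) × (Pit 1→Pit 3) = (831101.7, 1041862.2, -1036581).
So ∂z/∂E = −n_x/n_z = 0.80177 and ∂z/∂N = −n_y/n_z = 1.00509.
Gradient magnitude |∇z| = √(a² + b²) = √(0.64284 + 1.01022) = 1.28571.
True dip = arctan(1.28571) = 52.1°, dipping toward SW (azimuth ≈ 219°).

52.1°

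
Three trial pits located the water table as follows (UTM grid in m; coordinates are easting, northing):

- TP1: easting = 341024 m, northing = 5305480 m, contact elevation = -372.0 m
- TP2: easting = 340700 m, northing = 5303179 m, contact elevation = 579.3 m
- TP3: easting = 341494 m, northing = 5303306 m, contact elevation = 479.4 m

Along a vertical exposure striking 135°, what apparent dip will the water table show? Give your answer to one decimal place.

13.7°

Let the plane be z = a·easting + b·northing + c.
TP2−TP1: −324a − 2301b = 951.3;  TP3−TP1: 470a − 2174b = 851.4.
Solving gives a = −0.06107, b = −0.40483.
Unit vector along 135° is (sin 135°, cos 135°) = (0.7071, -0.7071).
Slope in that direction = a·(0.7071) + b·(-0.7071) = 0.24308.
Apparent dip = arctan|0.24308| = 13.7° (true dip is 22.3°, so apparent ≤ true as expected).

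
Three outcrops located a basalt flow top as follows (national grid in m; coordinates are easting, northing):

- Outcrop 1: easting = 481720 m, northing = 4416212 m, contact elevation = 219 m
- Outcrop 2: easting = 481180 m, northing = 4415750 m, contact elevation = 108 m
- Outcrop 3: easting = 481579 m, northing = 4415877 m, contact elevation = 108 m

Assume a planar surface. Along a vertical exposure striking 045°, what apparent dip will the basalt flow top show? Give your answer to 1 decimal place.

10.4°

Let the plane be z = a·easting + b·northing + c.
Outcrop 2−Outcrop 1: −540a − 462b = −111;  Outcrop 3−Outcrop 1: −141a − 335b = −111.
Solving gives a = −0.12178, b = 0.38260.
Unit vector along 045° is (sin 45°, cos 45°) = (0.7071, 0.7071).
Slope in that direction = a·(0.7071) + b·(0.7071) = 0.18443.
Apparent dip = arctan|0.18443| = 10.4° (true dip is 21.9°, so apparent ≤ true as expected).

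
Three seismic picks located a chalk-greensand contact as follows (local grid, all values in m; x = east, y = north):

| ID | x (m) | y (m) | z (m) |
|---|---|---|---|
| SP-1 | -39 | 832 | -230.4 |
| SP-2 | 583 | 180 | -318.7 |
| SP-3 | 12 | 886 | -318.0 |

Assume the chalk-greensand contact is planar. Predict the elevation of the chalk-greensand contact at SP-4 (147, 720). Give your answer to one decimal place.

Let the plane be z = a·x + b·y + c.
SP-2−SP-1: 622a − 652b = −88.3;  SP-3−SP-1: 51a + 54b = −87.6.
Solving gives a = −0.92584, b = −0.74781.
Then c = -230.4 − a·-39 − b·832 = 355.67.
At (147, 720): z = −136.1 − 538.4 + 355.67 = -318.9 m.

-318.9 m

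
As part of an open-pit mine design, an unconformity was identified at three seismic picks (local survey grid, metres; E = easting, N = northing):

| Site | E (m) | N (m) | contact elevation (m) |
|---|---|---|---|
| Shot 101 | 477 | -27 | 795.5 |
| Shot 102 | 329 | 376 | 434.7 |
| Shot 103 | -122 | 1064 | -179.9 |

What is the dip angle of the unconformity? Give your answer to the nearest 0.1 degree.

41.9°

Two edge vectors: Shot 101→Shot 102 = (-148, 403, -360.8), Shot 101→Shot 103 = (-599, 1091, -975.4).
Normal n = (Shot 101→Shot 102) × (Shot 101→Shot 103) = (546.6, 71760, 79929).
So ∂z/∂E = −n_x/n_z = −0.00684 and ∂z/∂N = −n_y/n_z = −0.89780.
Gradient magnitude |∇z| = √(a² + b²) = √(0.00005 + 0.80604) = 0.89782.
True dip = arctan(0.89782) = 41.9°, dipping toward N (azimuth ≈ 000°).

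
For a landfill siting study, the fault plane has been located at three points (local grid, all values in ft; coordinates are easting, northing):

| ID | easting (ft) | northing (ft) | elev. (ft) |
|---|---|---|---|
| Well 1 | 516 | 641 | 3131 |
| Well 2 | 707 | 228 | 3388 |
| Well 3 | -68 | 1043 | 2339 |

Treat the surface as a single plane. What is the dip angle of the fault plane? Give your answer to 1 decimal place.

Two edge vectors: Well 1→Well 2 = (191, -413, 257), Well 1→Well 3 = (-584, 402, -792).
Normal n = (Well 1→Well 2) × (Well 1→Well 3) = (223782, 1184, -164410).
So ∂z/∂easting = −n_x/n_z = 1.36112 and ∂z/∂northing = −n_y/n_z = 0.00720.
Gradient magnitude |∇z| = √(a² + b²) = √(1.85265 + 0.00005) = 1.36114.
True dip = arctan(1.36114) = 53.7°, dipping toward W (azimuth ≈ 270°).

53.7°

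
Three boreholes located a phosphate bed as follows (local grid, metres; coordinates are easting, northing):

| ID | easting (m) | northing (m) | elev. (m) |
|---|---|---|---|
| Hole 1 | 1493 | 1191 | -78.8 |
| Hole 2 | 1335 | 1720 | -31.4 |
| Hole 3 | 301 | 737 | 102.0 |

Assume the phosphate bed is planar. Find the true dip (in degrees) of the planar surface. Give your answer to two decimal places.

Two edge vectors: Hole 1→Hole 2 = (-158, 529, 47.4), Hole 1→Hole 3 = (-1192, -454, 180.8).
Normal n = (Hole 1→Hole 2) × (Hole 1→Hole 3) = (117162.8, -27934.4, 702300).
So ∂z/∂easting = −n_x/n_z = −0.16683 and ∂z/∂northing = −n_y/n_z = 0.03978.
Gradient magnitude |∇z| = √(a² + b²) = √(0.02783 + 0.00158) = 0.17150.
True dip = arctan(0.17150) = 9.73°, dipping toward ESE (azimuth ≈ 103°).

9.73°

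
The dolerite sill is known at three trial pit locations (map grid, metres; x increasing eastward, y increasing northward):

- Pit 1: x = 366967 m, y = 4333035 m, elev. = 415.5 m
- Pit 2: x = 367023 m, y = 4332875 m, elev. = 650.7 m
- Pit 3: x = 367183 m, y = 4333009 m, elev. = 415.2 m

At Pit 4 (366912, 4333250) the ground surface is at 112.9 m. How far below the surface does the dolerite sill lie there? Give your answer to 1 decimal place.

17.2 m

Two edge vectors: Pit 1→Pit 2 = (56, -160, 235.2), Pit 1→Pit 3 = (216, -26, -0.3).
Normal n = (Pit 1→Pit 2) × (Pit 1→Pit 3) = (6163.2, 50820, 33104).
So ∂z/∂x = −n_x/n_z = −0.186176897 and ∂z/∂y = −n_y/n_z = −1.535161914.
Intercept c from Pit 1: 415.5 + 68320.78 + 6651910.30 = 6720646.58.
At (366912, 4333250): z_contact = −68310.54 − 6652240.36 + 6720646.58 = 95.68 m.
Depth below ground = 112.9 − 95.68 = 17.2 m.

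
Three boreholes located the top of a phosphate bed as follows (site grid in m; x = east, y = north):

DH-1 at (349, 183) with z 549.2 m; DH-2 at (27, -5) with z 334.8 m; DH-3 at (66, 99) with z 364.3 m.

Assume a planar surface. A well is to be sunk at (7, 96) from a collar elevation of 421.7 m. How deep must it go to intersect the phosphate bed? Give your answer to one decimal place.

95.3 m

Let the plane be z = a·x + b·y + c.
DH-2−DH-1: −322a − 188b = −214.4;  DH-3−DH-1: −283a − 84b = −184.9.
Solving gives a = 0.64045, b = 0.04349.
Then c = 549.2 − a·349 − b·183 = 317.73.
At (7, 96): z_contact = 4.48 + 4.17 + 317.73 = 326.38 m.
Depth below ground = 421.7 − 326.38 = 95.3 m.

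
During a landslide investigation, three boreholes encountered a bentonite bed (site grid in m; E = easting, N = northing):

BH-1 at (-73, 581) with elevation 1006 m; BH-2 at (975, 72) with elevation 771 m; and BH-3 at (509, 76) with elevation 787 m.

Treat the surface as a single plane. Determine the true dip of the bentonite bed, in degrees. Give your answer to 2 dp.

21.76°

Two edge vectors: BH-1→BH-2 = (1048, -509, -235), BH-1→BH-3 = (582, -505, -219).
Normal n = (BH-1→BH-2) × (BH-1→BH-3) = (-7204, 92742, -233002).
So ∂z/∂E = −n_x/n_z = −0.03092 and ∂z/∂N = −n_y/n_z = 0.39803.
Gradient magnitude |∇z| = √(a² + b²) = √(0.00096 + 0.15843) = 0.39923.
True dip = arctan(0.39923) = 21.76°, dipping toward S (azimuth ≈ 176°).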